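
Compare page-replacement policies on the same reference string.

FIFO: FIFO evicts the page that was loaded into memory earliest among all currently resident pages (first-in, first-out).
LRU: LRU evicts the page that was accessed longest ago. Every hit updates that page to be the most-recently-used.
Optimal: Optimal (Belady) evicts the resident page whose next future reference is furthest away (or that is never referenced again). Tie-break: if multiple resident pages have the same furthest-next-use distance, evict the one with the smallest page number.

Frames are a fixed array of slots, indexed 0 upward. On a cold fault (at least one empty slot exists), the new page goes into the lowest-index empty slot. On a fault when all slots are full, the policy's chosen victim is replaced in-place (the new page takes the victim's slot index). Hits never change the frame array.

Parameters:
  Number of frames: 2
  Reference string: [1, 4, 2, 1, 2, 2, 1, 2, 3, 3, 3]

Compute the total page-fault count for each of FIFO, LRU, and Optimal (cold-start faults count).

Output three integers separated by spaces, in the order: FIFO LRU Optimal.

Answer: 5 5 4

Derivation:
--- FIFO ---
  step 0: ref 1 -> FAULT, frames=[1,-] (faults so far: 1)
  step 1: ref 4 -> FAULT, frames=[1,4] (faults so far: 2)
  step 2: ref 2 -> FAULT, evict 1, frames=[2,4] (faults so far: 3)
  step 3: ref 1 -> FAULT, evict 4, frames=[2,1] (faults so far: 4)
  step 4: ref 2 -> HIT, frames=[2,1] (faults so far: 4)
  step 5: ref 2 -> HIT, frames=[2,1] (faults so far: 4)
  step 6: ref 1 -> HIT, frames=[2,1] (faults so far: 4)
  step 7: ref 2 -> HIT, frames=[2,1] (faults so far: 4)
  step 8: ref 3 -> FAULT, evict 2, frames=[3,1] (faults so far: 5)
  step 9: ref 3 -> HIT, frames=[3,1] (faults so far: 5)
  step 10: ref 3 -> HIT, frames=[3,1] (faults so far: 5)
  FIFO total faults: 5
--- LRU ---
  step 0: ref 1 -> FAULT, frames=[1,-] (faults so far: 1)
  step 1: ref 4 -> FAULT, frames=[1,4] (faults so far: 2)
  step 2: ref 2 -> FAULT, evict 1, frames=[2,4] (faults so far: 3)
  step 3: ref 1 -> FAULT, evict 4, frames=[2,1] (faults so far: 4)
  step 4: ref 2 -> HIT, frames=[2,1] (faults so far: 4)
  step 5: ref 2 -> HIT, frames=[2,1] (faults so far: 4)
  step 6: ref 1 -> HIT, frames=[2,1] (faults so far: 4)
  step 7: ref 2 -> HIT, frames=[2,1] (faults so far: 4)
  step 8: ref 3 -> FAULT, evict 1, frames=[2,3] (faults so far: 5)
  step 9: ref 3 -> HIT, frames=[2,3] (faults so far: 5)
  step 10: ref 3 -> HIT, frames=[2,3] (faults so far: 5)
  LRU total faults: 5
--- Optimal ---
  step 0: ref 1 -> FAULT, frames=[1,-] (faults so far: 1)
  step 1: ref 4 -> FAULT, frames=[1,4] (faults so far: 2)
  step 2: ref 2 -> FAULT, evict 4, frames=[1,2] (faults so far: 3)
  step 3: ref 1 -> HIT, frames=[1,2] (faults so far: 3)
  step 4: ref 2 -> HIT, frames=[1,2] (faults so far: 3)
  step 5: ref 2 -> HIT, frames=[1,2] (faults so far: 3)
  step 6: ref 1 -> HIT, frames=[1,2] (faults so far: 3)
  step 7: ref 2 -> HIT, frames=[1,2] (faults so far: 3)
  step 8: ref 3 -> FAULT, evict 1, frames=[3,2] (faults so far: 4)
  step 9: ref 3 -> HIT, frames=[3,2] (faults so far: 4)
  step 10: ref 3 -> HIT, frames=[3,2] (faults so far: 4)
  Optimal total faults: 4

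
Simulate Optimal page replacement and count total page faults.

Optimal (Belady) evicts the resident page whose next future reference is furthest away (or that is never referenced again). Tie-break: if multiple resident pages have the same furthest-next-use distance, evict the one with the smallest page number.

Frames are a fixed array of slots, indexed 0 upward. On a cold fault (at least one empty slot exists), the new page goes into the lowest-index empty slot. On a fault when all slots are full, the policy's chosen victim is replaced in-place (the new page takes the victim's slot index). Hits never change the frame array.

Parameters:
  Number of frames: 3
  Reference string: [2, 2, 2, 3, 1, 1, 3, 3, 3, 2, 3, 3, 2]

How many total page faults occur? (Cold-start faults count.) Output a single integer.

Step 0: ref 2 → FAULT, frames=[2,-,-]
Step 1: ref 2 → HIT, frames=[2,-,-]
Step 2: ref 2 → HIT, frames=[2,-,-]
Step 3: ref 3 → FAULT, frames=[2,3,-]
Step 4: ref 1 → FAULT, frames=[2,3,1]
Step 5: ref 1 → HIT, frames=[2,3,1]
Step 6: ref 3 → HIT, frames=[2,3,1]
Step 7: ref 3 → HIT, frames=[2,3,1]
Step 8: ref 3 → HIT, frames=[2,3,1]
Step 9: ref 2 → HIT, frames=[2,3,1]
Step 10: ref 3 → HIT, frames=[2,3,1]
Step 11: ref 3 → HIT, frames=[2,3,1]
Step 12: ref 2 → HIT, frames=[2,3,1]
Total faults: 3

Answer: 3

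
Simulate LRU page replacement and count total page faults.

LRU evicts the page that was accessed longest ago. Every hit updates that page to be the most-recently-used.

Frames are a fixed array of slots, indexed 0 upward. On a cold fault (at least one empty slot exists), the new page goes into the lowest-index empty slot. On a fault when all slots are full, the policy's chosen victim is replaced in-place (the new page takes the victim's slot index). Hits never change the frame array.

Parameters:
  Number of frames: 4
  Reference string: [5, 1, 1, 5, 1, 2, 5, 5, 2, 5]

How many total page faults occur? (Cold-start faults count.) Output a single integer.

Step 0: ref 5 → FAULT, frames=[5,-,-,-]
Step 1: ref 1 → FAULT, frames=[5,1,-,-]
Step 2: ref 1 → HIT, frames=[5,1,-,-]
Step 3: ref 5 → HIT, frames=[5,1,-,-]
Step 4: ref 1 → HIT, frames=[5,1,-,-]
Step 5: ref 2 → FAULT, frames=[5,1,2,-]
Step 6: ref 5 → HIT, frames=[5,1,2,-]
Step 7: ref 5 → HIT, frames=[5,1,2,-]
Step 8: ref 2 → HIT, frames=[5,1,2,-]
Step 9: ref 5 → HIT, frames=[5,1,2,-]
Total faults: 3

Answer: 3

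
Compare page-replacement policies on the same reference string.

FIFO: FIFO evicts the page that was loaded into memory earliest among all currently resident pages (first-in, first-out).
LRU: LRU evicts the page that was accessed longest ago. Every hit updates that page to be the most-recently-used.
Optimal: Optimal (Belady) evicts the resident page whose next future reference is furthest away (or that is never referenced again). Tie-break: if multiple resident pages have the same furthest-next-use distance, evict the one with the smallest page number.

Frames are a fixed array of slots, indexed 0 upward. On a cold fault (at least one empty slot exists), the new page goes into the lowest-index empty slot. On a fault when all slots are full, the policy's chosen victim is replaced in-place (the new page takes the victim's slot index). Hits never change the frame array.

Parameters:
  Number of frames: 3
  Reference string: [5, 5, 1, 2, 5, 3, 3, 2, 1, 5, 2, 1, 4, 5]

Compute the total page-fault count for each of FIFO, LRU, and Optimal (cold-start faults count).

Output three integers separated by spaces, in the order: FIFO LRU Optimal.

--- FIFO ---
  step 0: ref 5 -> FAULT, frames=[5,-,-] (faults so far: 1)
  step 1: ref 5 -> HIT, frames=[5,-,-] (faults so far: 1)
  step 2: ref 1 -> FAULT, frames=[5,1,-] (faults so far: 2)
  step 3: ref 2 -> FAULT, frames=[5,1,2] (faults so far: 3)
  step 4: ref 5 -> HIT, frames=[5,1,2] (faults so far: 3)
  step 5: ref 3 -> FAULT, evict 5, frames=[3,1,2] (faults so far: 4)
  step 6: ref 3 -> HIT, frames=[3,1,2] (faults so far: 4)
  step 7: ref 2 -> HIT, frames=[3,1,2] (faults so far: 4)
  step 8: ref 1 -> HIT, frames=[3,1,2] (faults so far: 4)
  step 9: ref 5 -> FAULT, evict 1, frames=[3,5,2] (faults so far: 5)
  step 10: ref 2 -> HIT, frames=[3,5,2] (faults so far: 5)
  step 11: ref 1 -> FAULT, evict 2, frames=[3,5,1] (faults so far: 6)
  step 12: ref 4 -> FAULT, evict 3, frames=[4,5,1] (faults so far: 7)
  step 13: ref 5 -> HIT, frames=[4,5,1] (faults so far: 7)
  FIFO total faults: 7
--- LRU ---
  step 0: ref 5 -> FAULT, frames=[5,-,-] (faults so far: 1)
  step 1: ref 5 -> HIT, frames=[5,-,-] (faults so far: 1)
  step 2: ref 1 -> FAULT, frames=[5,1,-] (faults so far: 2)
  step 3: ref 2 -> FAULT, frames=[5,1,2] (faults so far: 3)
  step 4: ref 5 -> HIT, frames=[5,1,2] (faults so far: 3)
  step 5: ref 3 -> FAULT, evict 1, frames=[5,3,2] (faults so far: 4)
  step 6: ref 3 -> HIT, frames=[5,3,2] (faults so far: 4)
  step 7: ref 2 -> HIT, frames=[5,3,2] (faults so far: 4)
  step 8: ref 1 -> FAULT, evict 5, frames=[1,3,2] (faults so far: 5)
  step 9: ref 5 -> FAULT, evict 3, frames=[1,5,2] (faults so far: 6)
  step 10: ref 2 -> HIT, frames=[1,5,2] (faults so far: 6)
  step 11: ref 1 -> HIT, frames=[1,5,2] (faults so far: 6)
  step 12: ref 4 -> FAULT, evict 5, frames=[1,4,2] (faults so far: 7)
  step 13: ref 5 -> FAULT, evict 2, frames=[1,4,5] (faults so far: 8)
  LRU total faults: 8
--- Optimal ---
  step 0: ref 5 -> FAULT, frames=[5,-,-] (faults so far: 1)
  step 1: ref 5 -> HIT, frames=[5,-,-] (faults so far: 1)
  step 2: ref 1 -> FAULT, frames=[5,1,-] (faults so far: 2)
  step 3: ref 2 -> FAULT, frames=[5,1,2] (faults so far: 3)
  step 4: ref 5 -> HIT, frames=[5,1,2] (faults so far: 3)
  step 5: ref 3 -> FAULT, evict 5, frames=[3,1,2] (faults so far: 4)
  step 6: ref 3 -> HIT, frames=[3,1,2] (faults so far: 4)
  step 7: ref 2 -> HIT, frames=[3,1,2] (faults so far: 4)
  step 8: ref 1 -> HIT, frames=[3,1,2] (faults so far: 4)
  step 9: ref 5 -> FAULT, evict 3, frames=[5,1,2] (faults so far: 5)
  step 10: ref 2 -> HIT, frames=[5,1,2] (faults so far: 5)
  step 11: ref 1 -> HIT, frames=[5,1,2] (faults so far: 5)
  step 12: ref 4 -> FAULT, evict 1, frames=[5,4,2] (faults so far: 6)
  step 13: ref 5 -> HIT, frames=[5,4,2] (faults so far: 6)
  Optimal total faults: 6

Answer: 7 8 6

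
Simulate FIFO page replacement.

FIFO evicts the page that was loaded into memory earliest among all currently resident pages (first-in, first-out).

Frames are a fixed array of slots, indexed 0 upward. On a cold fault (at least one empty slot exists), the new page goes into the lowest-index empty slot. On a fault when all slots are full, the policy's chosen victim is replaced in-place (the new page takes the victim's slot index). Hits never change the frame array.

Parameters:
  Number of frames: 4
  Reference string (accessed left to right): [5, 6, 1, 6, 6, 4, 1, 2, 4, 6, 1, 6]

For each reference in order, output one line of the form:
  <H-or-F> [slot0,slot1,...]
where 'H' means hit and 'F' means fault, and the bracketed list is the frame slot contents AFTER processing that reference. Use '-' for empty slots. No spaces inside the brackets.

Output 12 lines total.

F [5,-,-,-]
F [5,6,-,-]
F [5,6,1,-]
H [5,6,1,-]
H [5,6,1,-]
F [5,6,1,4]
H [5,6,1,4]
F [2,6,1,4]
H [2,6,1,4]
H [2,6,1,4]
H [2,6,1,4]
H [2,6,1,4]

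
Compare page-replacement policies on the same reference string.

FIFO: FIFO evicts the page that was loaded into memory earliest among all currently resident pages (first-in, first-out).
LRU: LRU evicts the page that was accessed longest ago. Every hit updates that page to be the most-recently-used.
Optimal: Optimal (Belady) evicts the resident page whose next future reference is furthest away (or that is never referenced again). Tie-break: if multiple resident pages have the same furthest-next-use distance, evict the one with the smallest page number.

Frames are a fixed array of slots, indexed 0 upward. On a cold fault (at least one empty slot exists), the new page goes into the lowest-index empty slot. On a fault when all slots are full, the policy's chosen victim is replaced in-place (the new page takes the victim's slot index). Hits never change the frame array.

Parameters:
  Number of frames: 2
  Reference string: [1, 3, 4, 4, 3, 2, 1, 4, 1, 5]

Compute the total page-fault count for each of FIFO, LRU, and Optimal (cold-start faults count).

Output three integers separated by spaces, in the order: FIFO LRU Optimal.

Answer: 7 7 6

Derivation:
--- FIFO ---
  step 0: ref 1 -> FAULT, frames=[1,-] (faults so far: 1)
  step 1: ref 3 -> FAULT, frames=[1,3] (faults so far: 2)
  step 2: ref 4 -> FAULT, evict 1, frames=[4,3] (faults so far: 3)
  step 3: ref 4 -> HIT, frames=[4,3] (faults so far: 3)
  step 4: ref 3 -> HIT, frames=[4,3] (faults so far: 3)
  step 5: ref 2 -> FAULT, evict 3, frames=[4,2] (faults so far: 4)
  step 6: ref 1 -> FAULT, evict 4, frames=[1,2] (faults so far: 5)
  step 7: ref 4 -> FAULT, evict 2, frames=[1,4] (faults so far: 6)
  step 8: ref 1 -> HIT, frames=[1,4] (faults so far: 6)
  step 9: ref 5 -> FAULT, evict 1, frames=[5,4] (faults so far: 7)
  FIFO total faults: 7
--- LRU ---
  step 0: ref 1 -> FAULT, frames=[1,-] (faults so far: 1)
  step 1: ref 3 -> FAULT, frames=[1,3] (faults so far: 2)
  step 2: ref 4 -> FAULT, evict 1, frames=[4,3] (faults so far: 3)
  step 3: ref 4 -> HIT, frames=[4,3] (faults so far: 3)
  step 4: ref 3 -> HIT, frames=[4,3] (faults so far: 3)
  step 5: ref 2 -> FAULT, evict 4, frames=[2,3] (faults so far: 4)
  step 6: ref 1 -> FAULT, evict 3, frames=[2,1] (faults so far: 5)
  step 7: ref 4 -> FAULT, evict 2, frames=[4,1] (faults so far: 6)
  step 8: ref 1 -> HIT, frames=[4,1] (faults so far: 6)
  step 9: ref 5 -> FAULT, evict 4, frames=[5,1] (faults so far: 7)
  LRU total faults: 7
--- Optimal ---
  step 0: ref 1 -> FAULT, frames=[1,-] (faults so far: 1)
  step 1: ref 3 -> FAULT, frames=[1,3] (faults so far: 2)
  step 2: ref 4 -> FAULT, evict 1, frames=[4,3] (faults so far: 3)
  step 3: ref 4 -> HIT, frames=[4,3] (faults so far: 3)
  step 4: ref 3 -> HIT, frames=[4,3] (faults so far: 3)
  step 5: ref 2 -> FAULT, evict 3, frames=[4,2] (faults so far: 4)
  step 6: ref 1 -> FAULT, evict 2, frames=[4,1] (faults so far: 5)
  step 7: ref 4 -> HIT, frames=[4,1] (faults so far: 5)
  step 8: ref 1 -> HIT, frames=[4,1] (faults so far: 5)
  step 9: ref 5 -> FAULT, evict 1, frames=[4,5] (faults so far: 6)
  Optimal total faults: 6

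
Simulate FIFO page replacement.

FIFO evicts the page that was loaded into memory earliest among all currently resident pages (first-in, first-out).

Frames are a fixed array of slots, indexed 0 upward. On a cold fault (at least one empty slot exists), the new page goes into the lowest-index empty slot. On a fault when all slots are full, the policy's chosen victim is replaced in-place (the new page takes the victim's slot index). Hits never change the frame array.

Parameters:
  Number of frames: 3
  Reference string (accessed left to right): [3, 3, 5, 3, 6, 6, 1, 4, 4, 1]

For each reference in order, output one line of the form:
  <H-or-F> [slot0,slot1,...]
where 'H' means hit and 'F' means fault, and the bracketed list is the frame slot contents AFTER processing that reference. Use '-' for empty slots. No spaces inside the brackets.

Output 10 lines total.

F [3,-,-]
H [3,-,-]
F [3,5,-]
H [3,5,-]
F [3,5,6]
H [3,5,6]
F [1,5,6]
F [1,4,6]
H [1,4,6]
H [1,4,6]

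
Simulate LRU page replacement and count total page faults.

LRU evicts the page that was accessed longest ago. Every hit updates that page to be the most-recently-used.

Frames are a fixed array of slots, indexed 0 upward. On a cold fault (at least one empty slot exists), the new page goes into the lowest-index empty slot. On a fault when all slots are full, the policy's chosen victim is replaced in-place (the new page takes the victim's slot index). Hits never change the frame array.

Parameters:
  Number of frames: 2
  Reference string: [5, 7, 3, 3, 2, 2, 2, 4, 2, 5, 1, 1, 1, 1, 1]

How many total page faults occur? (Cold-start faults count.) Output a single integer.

Step 0: ref 5 → FAULT, frames=[5,-]
Step 1: ref 7 → FAULT, frames=[5,7]
Step 2: ref 3 → FAULT (evict 5), frames=[3,7]
Step 3: ref 3 → HIT, frames=[3,7]
Step 4: ref 2 → FAULT (evict 7), frames=[3,2]
Step 5: ref 2 → HIT, frames=[3,2]
Step 6: ref 2 → HIT, frames=[3,2]
Step 7: ref 4 → FAULT (evict 3), frames=[4,2]
Step 8: ref 2 → HIT, frames=[4,2]
Step 9: ref 5 → FAULT (evict 4), frames=[5,2]
Step 10: ref 1 → FAULT (evict 2), frames=[5,1]
Step 11: ref 1 → HIT, frames=[5,1]
Step 12: ref 1 → HIT, frames=[5,1]
Step 13: ref 1 → HIT, frames=[5,1]
Step 14: ref 1 → HIT, frames=[5,1]
Total faults: 7

Answer: 7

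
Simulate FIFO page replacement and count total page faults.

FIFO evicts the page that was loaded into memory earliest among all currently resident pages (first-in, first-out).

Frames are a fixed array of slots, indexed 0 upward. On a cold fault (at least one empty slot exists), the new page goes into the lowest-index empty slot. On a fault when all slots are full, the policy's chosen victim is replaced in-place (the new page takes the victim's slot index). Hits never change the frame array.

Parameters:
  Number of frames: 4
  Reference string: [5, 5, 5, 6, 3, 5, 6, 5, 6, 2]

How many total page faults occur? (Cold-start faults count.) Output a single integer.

Step 0: ref 5 → FAULT, frames=[5,-,-,-]
Step 1: ref 5 → HIT, frames=[5,-,-,-]
Step 2: ref 5 → HIT, frames=[5,-,-,-]
Step 3: ref 6 → FAULT, frames=[5,6,-,-]
Step 4: ref 3 → FAULT, frames=[5,6,3,-]
Step 5: ref 5 → HIT, frames=[5,6,3,-]
Step 6: ref 6 → HIT, frames=[5,6,3,-]
Step 7: ref 5 → HIT, frames=[5,6,3,-]
Step 8: ref 6 → HIT, frames=[5,6,3,-]
Step 9: ref 2 → FAULT, frames=[5,6,3,2]
Total faults: 4

Answer: 4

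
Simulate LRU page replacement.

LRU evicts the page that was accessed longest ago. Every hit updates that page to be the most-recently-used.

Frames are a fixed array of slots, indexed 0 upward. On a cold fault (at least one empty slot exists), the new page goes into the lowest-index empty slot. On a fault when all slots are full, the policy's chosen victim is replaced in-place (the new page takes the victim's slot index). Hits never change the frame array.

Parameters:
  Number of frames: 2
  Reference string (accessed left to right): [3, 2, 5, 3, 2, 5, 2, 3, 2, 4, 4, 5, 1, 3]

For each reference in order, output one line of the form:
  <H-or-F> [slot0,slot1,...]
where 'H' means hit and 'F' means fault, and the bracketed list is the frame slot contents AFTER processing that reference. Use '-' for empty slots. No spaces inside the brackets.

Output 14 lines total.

F [3,-]
F [3,2]
F [5,2]
F [5,3]
F [2,3]
F [2,5]
H [2,5]
F [2,3]
H [2,3]
F [2,4]
H [2,4]
F [5,4]
F [5,1]
F [3,1]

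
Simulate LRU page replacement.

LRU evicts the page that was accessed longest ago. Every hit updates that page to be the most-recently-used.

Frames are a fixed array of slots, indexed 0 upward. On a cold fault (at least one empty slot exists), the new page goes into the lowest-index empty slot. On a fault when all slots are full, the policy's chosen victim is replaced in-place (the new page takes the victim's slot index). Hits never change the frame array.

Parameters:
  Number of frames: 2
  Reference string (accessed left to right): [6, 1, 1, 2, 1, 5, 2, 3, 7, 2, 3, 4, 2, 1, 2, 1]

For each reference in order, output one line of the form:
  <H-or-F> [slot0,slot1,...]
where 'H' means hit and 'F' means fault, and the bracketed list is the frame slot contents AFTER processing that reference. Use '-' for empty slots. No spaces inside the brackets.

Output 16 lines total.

F [6,-]
F [6,1]
H [6,1]
F [2,1]
H [2,1]
F [5,1]
F [5,2]
F [3,2]
F [3,7]
F [2,7]
F [2,3]
F [4,3]
F [4,2]
F [1,2]
H [1,2]
H [1,2]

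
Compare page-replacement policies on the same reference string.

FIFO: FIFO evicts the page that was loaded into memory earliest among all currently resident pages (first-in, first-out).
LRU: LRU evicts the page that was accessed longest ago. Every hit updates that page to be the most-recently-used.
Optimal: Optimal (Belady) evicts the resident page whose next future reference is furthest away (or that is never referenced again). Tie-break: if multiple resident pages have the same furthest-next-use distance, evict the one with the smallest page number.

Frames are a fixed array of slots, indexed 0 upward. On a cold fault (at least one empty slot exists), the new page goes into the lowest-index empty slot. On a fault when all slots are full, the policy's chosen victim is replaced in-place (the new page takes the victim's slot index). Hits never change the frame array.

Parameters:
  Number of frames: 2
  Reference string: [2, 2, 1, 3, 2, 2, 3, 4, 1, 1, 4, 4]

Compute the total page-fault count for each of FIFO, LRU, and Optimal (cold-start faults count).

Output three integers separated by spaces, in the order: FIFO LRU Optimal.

--- FIFO ---
  step 0: ref 2 -> FAULT, frames=[2,-] (faults so far: 1)
  step 1: ref 2 -> HIT, frames=[2,-] (faults so far: 1)
  step 2: ref 1 -> FAULT, frames=[2,1] (faults so far: 2)
  step 3: ref 3 -> FAULT, evict 2, frames=[3,1] (faults so far: 3)
  step 4: ref 2 -> FAULT, evict 1, frames=[3,2] (faults so far: 4)
  step 5: ref 2 -> HIT, frames=[3,2] (faults so far: 4)
  step 6: ref 3 -> HIT, frames=[3,2] (faults so far: 4)
  step 7: ref 4 -> FAULT, evict 3, frames=[4,2] (faults so far: 5)
  step 8: ref 1 -> FAULT, evict 2, frames=[4,1] (faults so far: 6)
  step 9: ref 1 -> HIT, frames=[4,1] (faults so far: 6)
  step 10: ref 4 -> HIT, frames=[4,1] (faults so far: 6)
  step 11: ref 4 -> HIT, frames=[4,1] (faults so far: 6)
  FIFO total faults: 6
--- LRU ---
  step 0: ref 2 -> FAULT, frames=[2,-] (faults so far: 1)
  step 1: ref 2 -> HIT, frames=[2,-] (faults so far: 1)
  step 2: ref 1 -> FAULT, frames=[2,1] (faults so far: 2)
  step 3: ref 3 -> FAULT, evict 2, frames=[3,1] (faults so far: 3)
  step 4: ref 2 -> FAULT, evict 1, frames=[3,2] (faults so far: 4)
  step 5: ref 2 -> HIT, frames=[3,2] (faults so far: 4)
  step 6: ref 3 -> HIT, frames=[3,2] (faults so far: 4)
  step 7: ref 4 -> FAULT, evict 2, frames=[3,4] (faults so far: 5)
  step 8: ref 1 -> FAULT, evict 3, frames=[1,4] (faults so far: 6)
  step 9: ref 1 -> HIT, frames=[1,4] (faults so far: 6)
  step 10: ref 4 -> HIT, frames=[1,4] (faults so far: 6)
  step 11: ref 4 -> HIT, frames=[1,4] (faults so far: 6)
  LRU total faults: 6
--- Optimal ---
  step 0: ref 2 -> FAULT, frames=[2,-] (faults so far: 1)
  step 1: ref 2 -> HIT, frames=[2,-] (faults so far: 1)
  step 2: ref 1 -> FAULT, frames=[2,1] (faults so far: 2)
  step 3: ref 3 -> FAULT, evict 1, frames=[2,3] (faults so far: 3)
  step 4: ref 2 -> HIT, frames=[2,3] (faults so far: 3)
  step 5: ref 2 -> HIT, frames=[2,3] (faults so far: 3)
  step 6: ref 3 -> HIT, frames=[2,3] (faults so far: 3)
  step 7: ref 4 -> FAULT, evict 2, frames=[4,3] (faults so far: 4)
  step 8: ref 1 -> FAULT, evict 3, frames=[4,1] (faults so far: 5)
  step 9: ref 1 -> HIT, frames=[4,1] (faults so far: 5)
  step 10: ref 4 -> HIT, frames=[4,1] (faults so far: 5)
  step 11: ref 4 -> HIT, frames=[4,1] (faults so far: 5)
  Optimal total faults: 5

Answer: 6 6 5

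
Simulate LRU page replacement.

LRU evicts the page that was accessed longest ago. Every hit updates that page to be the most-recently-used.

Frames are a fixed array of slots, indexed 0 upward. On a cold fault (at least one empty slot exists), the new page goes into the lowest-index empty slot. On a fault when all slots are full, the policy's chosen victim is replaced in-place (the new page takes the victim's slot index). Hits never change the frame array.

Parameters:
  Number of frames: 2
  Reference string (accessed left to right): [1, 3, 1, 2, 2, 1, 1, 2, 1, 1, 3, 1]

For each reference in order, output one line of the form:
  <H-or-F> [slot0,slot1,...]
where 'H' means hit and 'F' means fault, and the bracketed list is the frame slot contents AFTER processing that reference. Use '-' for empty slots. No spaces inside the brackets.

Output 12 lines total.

F [1,-]
F [1,3]
H [1,3]
F [1,2]
H [1,2]
H [1,2]
H [1,2]
H [1,2]
H [1,2]
H [1,2]
F [1,3]
H [1,3]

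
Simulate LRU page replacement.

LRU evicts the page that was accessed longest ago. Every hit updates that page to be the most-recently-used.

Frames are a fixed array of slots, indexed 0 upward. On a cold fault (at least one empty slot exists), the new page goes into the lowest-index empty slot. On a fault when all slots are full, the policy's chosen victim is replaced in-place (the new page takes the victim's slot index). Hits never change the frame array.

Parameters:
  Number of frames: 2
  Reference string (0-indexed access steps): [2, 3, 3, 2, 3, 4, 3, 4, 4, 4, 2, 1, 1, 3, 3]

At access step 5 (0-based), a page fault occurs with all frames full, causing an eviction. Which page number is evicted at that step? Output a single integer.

Answer: 2

Derivation:
Step 0: ref 2 -> FAULT, frames=[2,-]
Step 1: ref 3 -> FAULT, frames=[2,3]
Step 2: ref 3 -> HIT, frames=[2,3]
Step 3: ref 2 -> HIT, frames=[2,3]
Step 4: ref 3 -> HIT, frames=[2,3]
Step 5: ref 4 -> FAULT, evict 2, frames=[4,3]
At step 5: evicted page 2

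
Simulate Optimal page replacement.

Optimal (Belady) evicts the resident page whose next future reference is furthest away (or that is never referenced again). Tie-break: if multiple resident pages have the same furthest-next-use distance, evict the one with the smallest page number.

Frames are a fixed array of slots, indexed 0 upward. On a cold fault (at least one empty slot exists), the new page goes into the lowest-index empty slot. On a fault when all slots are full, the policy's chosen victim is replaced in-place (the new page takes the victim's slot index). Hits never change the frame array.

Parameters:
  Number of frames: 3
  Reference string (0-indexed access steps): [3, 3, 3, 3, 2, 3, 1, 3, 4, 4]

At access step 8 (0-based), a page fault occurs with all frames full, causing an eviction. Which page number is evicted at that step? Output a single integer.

Step 0: ref 3 -> FAULT, frames=[3,-,-]
Step 1: ref 3 -> HIT, frames=[3,-,-]
Step 2: ref 3 -> HIT, frames=[3,-,-]
Step 3: ref 3 -> HIT, frames=[3,-,-]
Step 4: ref 2 -> FAULT, frames=[3,2,-]
Step 5: ref 3 -> HIT, frames=[3,2,-]
Step 6: ref 1 -> FAULT, frames=[3,2,1]
Step 7: ref 3 -> HIT, frames=[3,2,1]
Step 8: ref 4 -> FAULT, evict 1, frames=[3,2,4]
At step 8: evicted page 1

Answer: 1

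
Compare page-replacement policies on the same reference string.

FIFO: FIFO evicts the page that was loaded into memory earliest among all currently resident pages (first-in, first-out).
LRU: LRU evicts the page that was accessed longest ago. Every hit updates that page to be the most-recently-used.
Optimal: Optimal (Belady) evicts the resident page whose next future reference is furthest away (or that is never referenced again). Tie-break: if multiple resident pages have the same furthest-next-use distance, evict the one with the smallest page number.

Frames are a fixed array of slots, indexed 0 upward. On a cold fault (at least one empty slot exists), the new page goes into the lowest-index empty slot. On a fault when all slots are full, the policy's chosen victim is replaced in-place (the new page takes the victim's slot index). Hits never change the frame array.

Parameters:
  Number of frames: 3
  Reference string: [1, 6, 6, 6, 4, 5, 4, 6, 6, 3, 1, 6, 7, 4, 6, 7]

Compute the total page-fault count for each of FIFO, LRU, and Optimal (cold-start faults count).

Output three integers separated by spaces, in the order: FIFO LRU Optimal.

Answer: 9 8 7

Derivation:
--- FIFO ---
  step 0: ref 1 -> FAULT, frames=[1,-,-] (faults so far: 1)
  step 1: ref 6 -> FAULT, frames=[1,6,-] (faults so far: 2)
  step 2: ref 6 -> HIT, frames=[1,6,-] (faults so far: 2)
  step 3: ref 6 -> HIT, frames=[1,6,-] (faults so far: 2)
  step 4: ref 4 -> FAULT, frames=[1,6,4] (faults so far: 3)
  step 5: ref 5 -> FAULT, evict 1, frames=[5,6,4] (faults so far: 4)
  step 6: ref 4 -> HIT, frames=[5,6,4] (faults so far: 4)
  step 7: ref 6 -> HIT, frames=[5,6,4] (faults so far: 4)
  step 8: ref 6 -> HIT, frames=[5,6,4] (faults so far: 4)
  step 9: ref 3 -> FAULT, evict 6, frames=[5,3,4] (faults so far: 5)
  step 10: ref 1 -> FAULT, evict 4, frames=[5,3,1] (faults so far: 6)
  step 11: ref 6 -> FAULT, evict 5, frames=[6,3,1] (faults so far: 7)
  step 12: ref 7 -> FAULT, evict 3, frames=[6,7,1] (faults so far: 8)
  step 13: ref 4 -> FAULT, evict 1, frames=[6,7,4] (faults so far: 9)
  step 14: ref 6 -> HIT, frames=[6,7,4] (faults so far: 9)
  step 15: ref 7 -> HIT, frames=[6,7,4] (faults so far: 9)
  FIFO total faults: 9
--- LRU ---
  step 0: ref 1 -> FAULT, frames=[1,-,-] (faults so far: 1)
  step 1: ref 6 -> FAULT, frames=[1,6,-] (faults so far: 2)
  step 2: ref 6 -> HIT, frames=[1,6,-] (faults so far: 2)
  step 3: ref 6 -> HIT, frames=[1,6,-] (faults so far: 2)
  step 4: ref 4 -> FAULT, frames=[1,6,4] (faults so far: 3)
  step 5: ref 5 -> FAULT, evict 1, frames=[5,6,4] (faults so far: 4)
  step 6: ref 4 -> HIT, frames=[5,6,4] (faults so far: 4)
  step 7: ref 6 -> HIT, frames=[5,6,4] (faults so far: 4)
  step 8: ref 6 -> HIT, frames=[5,6,4] (faults so far: 4)
  step 9: ref 3 -> FAULT, evict 5, frames=[3,6,4] (faults so far: 5)
  step 10: ref 1 -> FAULT, evict 4, frames=[3,6,1] (faults so far: 6)
  step 11: ref 6 -> HIT, frames=[3,6,1] (faults so far: 6)
  step 12: ref 7 -> FAULT, evict 3, frames=[7,6,1] (faults so far: 7)
  step 13: ref 4 -> FAULT, evict 1, frames=[7,6,4] (faults so far: 8)
  step 14: ref 6 -> HIT, frames=[7,6,4] (faults so far: 8)
  step 15: ref 7 -> HIT, frames=[7,6,4] (faults so far: 8)
  LRU total faults: 8
--- Optimal ---
  step 0: ref 1 -> FAULT, frames=[1,-,-] (faults so far: 1)
  step 1: ref 6 -> FAULT, frames=[1,6,-] (faults so far: 2)
  step 2: ref 6 -> HIT, frames=[1,6,-] (faults so far: 2)
  step 3: ref 6 -> HIT, frames=[1,6,-] (faults so far: 2)
  step 4: ref 4 -> FAULT, frames=[1,6,4] (faults so far: 3)
  step 5: ref 5 -> FAULT, evict 1, frames=[5,6,4] (faults so far: 4)
  step 6: ref 4 -> HIT, frames=[5,6,4] (faults so far: 4)
  step 7: ref 6 -> HIT, frames=[5,6,4] (faults so far: 4)
  step 8: ref 6 -> HIT, frames=[5,6,4] (faults so far: 4)
  step 9: ref 3 -> FAULT, evict 5, frames=[3,6,4] (faults so far: 5)
  step 10: ref 1 -> FAULT, evict 3, frames=[1,6,4] (faults so far: 6)
  step 11: ref 6 -> HIT, frames=[1,6,4] (faults so far: 6)
  step 12: ref 7 -> FAULT, evict 1, frames=[7,6,4] (faults so far: 7)
  step 13: ref 4 -> HIT, frames=[7,6,4] (faults so far: 7)
  step 14: ref 6 -> HIT, frames=[7,6,4] (faults so far: 7)
  step 15: ref 7 -> HIT, frames=[7,6,4] (faults so far: 7)
  Optimal total faults: 7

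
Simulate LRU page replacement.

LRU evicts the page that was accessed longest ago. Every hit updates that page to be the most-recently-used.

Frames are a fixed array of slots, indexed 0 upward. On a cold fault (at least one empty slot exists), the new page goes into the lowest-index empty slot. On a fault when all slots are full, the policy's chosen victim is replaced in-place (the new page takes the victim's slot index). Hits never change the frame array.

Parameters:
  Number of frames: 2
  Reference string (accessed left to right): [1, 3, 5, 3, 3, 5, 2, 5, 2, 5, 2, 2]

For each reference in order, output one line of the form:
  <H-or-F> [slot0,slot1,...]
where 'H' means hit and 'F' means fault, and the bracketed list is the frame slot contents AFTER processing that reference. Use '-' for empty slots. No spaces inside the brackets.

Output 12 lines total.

F [1,-]
F [1,3]
F [5,3]
H [5,3]
H [5,3]
H [5,3]
F [5,2]
H [5,2]
H [5,2]
H [5,2]
H [5,2]
H [5,2]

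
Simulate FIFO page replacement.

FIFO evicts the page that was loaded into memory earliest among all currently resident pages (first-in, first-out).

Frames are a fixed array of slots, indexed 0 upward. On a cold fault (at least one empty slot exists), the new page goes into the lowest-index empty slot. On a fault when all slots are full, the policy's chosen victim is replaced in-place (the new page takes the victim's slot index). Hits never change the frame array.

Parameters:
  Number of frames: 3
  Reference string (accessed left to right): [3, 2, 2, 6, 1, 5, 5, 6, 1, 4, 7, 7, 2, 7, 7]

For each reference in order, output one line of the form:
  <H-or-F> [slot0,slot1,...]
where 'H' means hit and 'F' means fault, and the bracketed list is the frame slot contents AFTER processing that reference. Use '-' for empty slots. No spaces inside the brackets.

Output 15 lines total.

F [3,-,-]
F [3,2,-]
H [3,2,-]
F [3,2,6]
F [1,2,6]
F [1,5,6]
H [1,5,6]
H [1,5,6]
H [1,5,6]
F [1,5,4]
F [7,5,4]
H [7,5,4]
F [7,2,4]
H [7,2,4]
H [7,2,4]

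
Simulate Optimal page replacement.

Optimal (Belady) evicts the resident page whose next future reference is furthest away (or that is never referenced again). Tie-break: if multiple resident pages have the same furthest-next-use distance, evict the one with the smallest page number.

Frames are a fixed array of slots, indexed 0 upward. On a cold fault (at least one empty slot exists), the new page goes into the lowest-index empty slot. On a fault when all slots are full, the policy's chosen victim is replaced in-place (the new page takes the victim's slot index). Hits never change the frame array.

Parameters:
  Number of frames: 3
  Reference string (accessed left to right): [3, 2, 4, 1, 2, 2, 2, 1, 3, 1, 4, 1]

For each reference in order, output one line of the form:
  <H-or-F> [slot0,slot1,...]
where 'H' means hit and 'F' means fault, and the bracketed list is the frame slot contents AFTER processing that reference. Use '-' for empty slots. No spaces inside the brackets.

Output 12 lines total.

F [3,-,-]
F [3,2,-]
F [3,2,4]
F [3,2,1]
H [3,2,1]
H [3,2,1]
H [3,2,1]
H [3,2,1]
H [3,2,1]
H [3,2,1]
F [3,4,1]
H [3,4,1]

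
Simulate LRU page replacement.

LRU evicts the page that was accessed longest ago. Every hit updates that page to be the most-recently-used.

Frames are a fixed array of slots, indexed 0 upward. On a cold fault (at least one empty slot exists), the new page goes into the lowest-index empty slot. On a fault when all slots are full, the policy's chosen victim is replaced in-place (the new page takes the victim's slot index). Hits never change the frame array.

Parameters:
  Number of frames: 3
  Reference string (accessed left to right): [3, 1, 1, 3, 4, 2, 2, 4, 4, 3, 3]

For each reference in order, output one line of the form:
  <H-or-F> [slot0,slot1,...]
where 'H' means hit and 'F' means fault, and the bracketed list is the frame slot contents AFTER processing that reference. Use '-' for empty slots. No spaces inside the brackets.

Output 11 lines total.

F [3,-,-]
F [3,1,-]
H [3,1,-]
H [3,1,-]
F [3,1,4]
F [3,2,4]
H [3,2,4]
H [3,2,4]
H [3,2,4]
H [3,2,4]
H [3,2,4]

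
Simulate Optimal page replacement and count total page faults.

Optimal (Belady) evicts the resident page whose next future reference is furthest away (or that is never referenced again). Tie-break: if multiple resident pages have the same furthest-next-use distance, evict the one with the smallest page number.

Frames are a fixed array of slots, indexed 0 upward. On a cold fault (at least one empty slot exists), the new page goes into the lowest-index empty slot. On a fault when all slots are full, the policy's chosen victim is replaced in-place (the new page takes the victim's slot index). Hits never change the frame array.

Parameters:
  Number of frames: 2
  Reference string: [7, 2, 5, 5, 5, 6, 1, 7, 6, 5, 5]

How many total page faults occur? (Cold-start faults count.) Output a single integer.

Step 0: ref 7 → FAULT, frames=[7,-]
Step 1: ref 2 → FAULT, frames=[7,2]
Step 2: ref 5 → FAULT (evict 2), frames=[7,5]
Step 3: ref 5 → HIT, frames=[7,5]
Step 4: ref 5 → HIT, frames=[7,5]
Step 5: ref 6 → FAULT (evict 5), frames=[7,6]
Step 6: ref 1 → FAULT (evict 6), frames=[7,1]
Step 7: ref 7 → HIT, frames=[7,1]
Step 8: ref 6 → FAULT (evict 1), frames=[7,6]
Step 9: ref 5 → FAULT (evict 6), frames=[7,5]
Step 10: ref 5 → HIT, frames=[7,5]
Total faults: 7

Answer: 7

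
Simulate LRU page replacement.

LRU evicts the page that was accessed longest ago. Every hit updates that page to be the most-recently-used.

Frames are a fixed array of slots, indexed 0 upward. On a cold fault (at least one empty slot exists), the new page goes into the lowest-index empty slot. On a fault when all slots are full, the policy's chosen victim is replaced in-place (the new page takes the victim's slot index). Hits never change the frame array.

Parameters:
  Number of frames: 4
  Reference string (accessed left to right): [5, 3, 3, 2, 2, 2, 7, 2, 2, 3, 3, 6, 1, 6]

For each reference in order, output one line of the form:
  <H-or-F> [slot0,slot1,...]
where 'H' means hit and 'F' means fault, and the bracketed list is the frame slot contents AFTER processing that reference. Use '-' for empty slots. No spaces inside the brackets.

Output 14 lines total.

F [5,-,-,-]
F [5,3,-,-]
H [5,3,-,-]
F [5,3,2,-]
H [5,3,2,-]
H [5,3,2,-]
F [5,3,2,7]
H [5,3,2,7]
H [5,3,2,7]
H [5,3,2,7]
H [5,3,2,7]
F [6,3,2,7]
F [6,3,2,1]
H [6,3,2,1]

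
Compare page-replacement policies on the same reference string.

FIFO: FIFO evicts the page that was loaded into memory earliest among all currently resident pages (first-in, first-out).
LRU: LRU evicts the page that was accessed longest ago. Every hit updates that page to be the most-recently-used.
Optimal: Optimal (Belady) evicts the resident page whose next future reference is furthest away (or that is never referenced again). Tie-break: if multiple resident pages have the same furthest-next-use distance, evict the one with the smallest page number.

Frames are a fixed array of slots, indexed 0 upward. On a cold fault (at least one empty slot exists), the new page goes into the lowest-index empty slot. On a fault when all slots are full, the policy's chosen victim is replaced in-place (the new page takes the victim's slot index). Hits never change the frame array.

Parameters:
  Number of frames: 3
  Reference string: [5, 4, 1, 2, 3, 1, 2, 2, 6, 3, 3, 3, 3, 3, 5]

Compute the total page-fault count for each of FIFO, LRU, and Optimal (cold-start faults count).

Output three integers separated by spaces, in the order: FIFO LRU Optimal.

--- FIFO ---
  step 0: ref 5 -> FAULT, frames=[5,-,-] (faults so far: 1)
  step 1: ref 4 -> FAULT, frames=[5,4,-] (faults so far: 2)
  step 2: ref 1 -> FAULT, frames=[5,4,1] (faults so far: 3)
  step 3: ref 2 -> FAULT, evict 5, frames=[2,4,1] (faults so far: 4)
  step 4: ref 3 -> FAULT, evict 4, frames=[2,3,1] (faults so far: 5)
  step 5: ref 1 -> HIT, frames=[2,3,1] (faults so far: 5)
  step 6: ref 2 -> HIT, frames=[2,3,1] (faults so far: 5)
  step 7: ref 2 -> HIT, frames=[2,3,1] (faults so far: 5)
  step 8: ref 6 -> FAULT, evict 1, frames=[2,3,6] (faults so far: 6)
  step 9: ref 3 -> HIT, frames=[2,3,6] (faults so far: 6)
  step 10: ref 3 -> HIT, frames=[2,3,6] (faults so far: 6)
  step 11: ref 3 -> HIT, frames=[2,3,6] (faults so far: 6)
  step 12: ref 3 -> HIT, frames=[2,3,6] (faults so far: 6)
  step 13: ref 3 -> HIT, frames=[2,3,6] (faults so far: 6)
  step 14: ref 5 -> FAULT, evict 2, frames=[5,3,6] (faults so far: 7)
  FIFO total faults: 7
--- LRU ---
  step 0: ref 5 -> FAULT, frames=[5,-,-] (faults so far: 1)
  step 1: ref 4 -> FAULT, frames=[5,4,-] (faults so far: 2)
  step 2: ref 1 -> FAULT, frames=[5,4,1] (faults so far: 3)
  step 3: ref 2 -> FAULT, evict 5, frames=[2,4,1] (faults so far: 4)
  step 4: ref 3 -> FAULT, evict 4, frames=[2,3,1] (faults so far: 5)
  step 5: ref 1 -> HIT, frames=[2,3,1] (faults so far: 5)
  step 6: ref 2 -> HIT, frames=[2,3,1] (faults so far: 5)
  step 7: ref 2 -> HIT, frames=[2,3,1] (faults so far: 5)
  step 8: ref 6 -> FAULT, evict 3, frames=[2,6,1] (faults so far: 6)
  step 9: ref 3 -> FAULT, evict 1, frames=[2,6,3] (faults so far: 7)
  step 10: ref 3 -> HIT, frames=[2,6,3] (faults so far: 7)
  step 11: ref 3 -> HIT, frames=[2,6,3] (faults so far: 7)
  step 12: ref 3 -> HIT, frames=[2,6,3] (faults so far: 7)
  step 13: ref 3 -> HIT, frames=[2,6,3] (faults so far: 7)
  step 14: ref 5 -> FAULT, evict 2, frames=[5,6,3] (faults so far: 8)
  LRU total faults: 8
--- Optimal ---
  step 0: ref 5 -> FAULT, frames=[5,-,-] (faults so far: 1)
  step 1: ref 4 -> FAULT, frames=[5,4,-] (faults so far: 2)
  step 2: ref 1 -> FAULT, frames=[5,4,1] (faults so far: 3)
  step 3: ref 2 -> FAULT, evict 4, frames=[5,2,1] (faults so far: 4)
  step 4: ref 3 -> FAULT, evict 5, frames=[3,2,1] (faults so far: 5)
  step 5: ref 1 -> HIT, frames=[3,2,1] (faults so far: 5)
  step 6: ref 2 -> HIT, frames=[3,2,1] (faults so far: 5)
  step 7: ref 2 -> HIT, frames=[3,2,1] (faults so far: 5)
  step 8: ref 6 -> FAULT, evict 1, frames=[3,2,6] (faults so far: 6)
  step 9: ref 3 -> HIT, frames=[3,2,6] (faults so far: 6)
  step 10: ref 3 -> HIT, frames=[3,2,6] (faults so far: 6)
  step 11: ref 3 -> HIT, frames=[3,2,6] (faults so far: 6)
  step 12: ref 3 -> HIT, frames=[3,2,6] (faults so far: 6)
  step 13: ref 3 -> HIT, frames=[3,2,6] (faults so far: 6)
  step 14: ref 5 -> FAULT, evict 2, frames=[3,5,6] (faults so far: 7)
  Optimal total faults: 7

Answer: 7 8 7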